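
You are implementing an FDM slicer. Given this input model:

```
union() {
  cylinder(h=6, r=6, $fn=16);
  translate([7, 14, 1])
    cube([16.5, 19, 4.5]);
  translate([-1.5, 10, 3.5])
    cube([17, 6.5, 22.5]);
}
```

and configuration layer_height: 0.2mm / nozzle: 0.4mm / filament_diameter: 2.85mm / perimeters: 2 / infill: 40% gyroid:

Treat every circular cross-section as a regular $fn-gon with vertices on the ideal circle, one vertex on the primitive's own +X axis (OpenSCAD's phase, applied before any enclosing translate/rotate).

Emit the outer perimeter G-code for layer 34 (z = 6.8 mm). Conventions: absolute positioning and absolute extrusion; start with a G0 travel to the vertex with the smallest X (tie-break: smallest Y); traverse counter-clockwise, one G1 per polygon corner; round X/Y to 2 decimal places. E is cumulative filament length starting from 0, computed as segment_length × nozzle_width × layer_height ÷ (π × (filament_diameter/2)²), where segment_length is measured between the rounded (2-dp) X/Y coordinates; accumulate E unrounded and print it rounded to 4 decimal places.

At z = 6.8 mm: the cylinder is absent (z outside [0, 6]); the cube at (7, 14) does not reach this height (z outside [1, 5.5]); the 17×6.5 cube at (-1.5, 10) contributes its full rectangle; Combining (union): only the 17×6.5 cube at (-1.5, 10) is present, so the union is just that shape — 1 connected region. The outline is a single polygon with 4 vertices. Extrusion per mm of travel: 0.4 × 0.2 / (π × 1.425²) = 0.012540. Accumulating E over each segment gives final E = 0.5894.

G0 X-1.50 Y10.00 Z6.80
G1 X15.50 Y10.00 E0.2132
G1 X15.50 Y16.50 E0.2947
G1 X-1.50 Y16.50 E0.5079
G1 X-1.50 Y10.00 E0.5894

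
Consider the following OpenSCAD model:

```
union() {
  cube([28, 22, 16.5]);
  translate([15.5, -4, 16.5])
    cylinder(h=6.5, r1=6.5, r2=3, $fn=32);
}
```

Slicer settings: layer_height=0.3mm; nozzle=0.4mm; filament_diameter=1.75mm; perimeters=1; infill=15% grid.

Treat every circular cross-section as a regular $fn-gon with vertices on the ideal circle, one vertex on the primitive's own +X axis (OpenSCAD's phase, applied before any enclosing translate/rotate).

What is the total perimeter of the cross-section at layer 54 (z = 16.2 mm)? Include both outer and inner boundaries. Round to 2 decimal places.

100.00 mm

At z = 16.2 mm: the cube (footprint 28×22) is included at this height (perimeter 100.00 mm); the cone at (15.5, -4) is absent (z outside [16.5, 23]); Merging all regions: only the 28×22 cube is present, so the union is just that shape — boundary = 100.00 mm. Overall, the cross-section is a single solid region. Total boundary length (outer) = 100.00 mm.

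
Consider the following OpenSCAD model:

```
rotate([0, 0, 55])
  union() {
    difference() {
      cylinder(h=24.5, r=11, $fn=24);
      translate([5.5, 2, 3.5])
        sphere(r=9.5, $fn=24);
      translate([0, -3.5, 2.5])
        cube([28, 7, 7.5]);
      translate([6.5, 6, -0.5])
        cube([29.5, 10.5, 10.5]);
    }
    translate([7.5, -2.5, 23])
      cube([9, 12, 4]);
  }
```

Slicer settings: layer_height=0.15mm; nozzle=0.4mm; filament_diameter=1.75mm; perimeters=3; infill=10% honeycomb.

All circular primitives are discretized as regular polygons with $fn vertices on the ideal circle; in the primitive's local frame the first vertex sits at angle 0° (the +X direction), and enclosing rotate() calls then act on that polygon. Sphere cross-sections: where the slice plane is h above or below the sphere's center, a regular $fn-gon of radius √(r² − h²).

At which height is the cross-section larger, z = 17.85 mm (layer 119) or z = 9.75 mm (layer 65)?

Layer 119 (z = 17.85): the r=11 cylinder contributes a regular 24-gon of circumradius 11 (area = (24/2)·11.000²·sin(360°/24) = 375.81 mm²); the sphere at (5.5, 2) is not intersected at this z (|z−center|=14.350 > r=9.5); the cube at (0, -3.5) is absent (z outside [2.5, 10]); the cube at (6.5, 6) is absent (z outside [-0.5, 10]); Taking the first minus the rest: none of the subtracted shapes is present at this height, so the r=11 cylinder is unchanged — area = 375.81 mm²; the cube at (7.5, -2.5) is absent (z outside [23, 27]); Merging all regions: only the result so far is present, so the union is just that shape — area = 375.81 mm²; (whole slice rotated 55° about Z — lengths, areas and connectivity unchanged). So its area = 375.81 mm². Layer 65 (z = 9.75): the cylinder: section is a regular 24-gon, circumradius r=11 (area = (24/2)·11.000²·sin(360°/24) = 375.81 mm²); the r=9.5 sphere at (5.5, 2) contributes a regular 24-gon of circumradius √(9.5²−6.25²) = 7.155 (area = (24/2)·7.155²·sin(360°/24) = 158.98 mm²); the cube at (0, -3.5) is present — its section is the full 28×7 rectangle (area 196.00 mm²); the cube at (6.5, 6) is present — its section is the full 29.5×10.5 rectangle (area 309.75 mm²); Taking the first minus the rest: starting from the r=11 cylinder (375.81 mm²), the r=9.5 sphere at (5.5, 2) partially overlaps it — only the 139.10 mm² overlap (of its 158.98 mm²) is removed, clipping the outline; the 28×7 cube at (0, -3.5) partially overlaps it — only the 0.53 mm² overlap (of its 196.00 mm²) is removed, clipping the outline; the 29.5×10.5 cube at (6.5, 6) misses the remaining region (no effect) — area = 236.18 mm²; the cube at (7.5, -2.5) is absent (z outside [23, 27]); Merging all regions: only that combined region is present, so the union is just that shape — area = 236.18 mm²; (whole slice rotated 55° about Z — lengths, areas and connectivity unchanged). So its area = 236.18 mm². Layer 119 is larger (375.81 vs 236.18 mm²).

layer 119 (z = 17.85 mm)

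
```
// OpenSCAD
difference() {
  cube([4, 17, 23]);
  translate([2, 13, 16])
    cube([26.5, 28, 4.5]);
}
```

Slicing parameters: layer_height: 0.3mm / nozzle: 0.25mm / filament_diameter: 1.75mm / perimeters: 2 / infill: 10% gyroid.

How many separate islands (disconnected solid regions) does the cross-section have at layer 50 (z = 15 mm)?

At z = 15 mm: the cube (footprint 4×17) is included at this height; the cube at (2, 13) does not reach this height (z outside [16, 20.5]); After the difference (first − rest): none of the subtracted shapes is present at this height, so the 4×17 cube is unchanged — 1 connected region. Overall, the cross-section is a single solid region. Island count = 1.

1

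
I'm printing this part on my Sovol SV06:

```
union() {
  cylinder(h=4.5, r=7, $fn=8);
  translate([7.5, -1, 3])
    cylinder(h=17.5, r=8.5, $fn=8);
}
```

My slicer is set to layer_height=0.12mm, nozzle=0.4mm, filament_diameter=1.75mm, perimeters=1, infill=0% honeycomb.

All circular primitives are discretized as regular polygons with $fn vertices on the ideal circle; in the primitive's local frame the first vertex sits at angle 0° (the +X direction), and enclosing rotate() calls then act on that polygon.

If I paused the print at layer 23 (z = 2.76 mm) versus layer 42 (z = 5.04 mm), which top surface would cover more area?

Layer 23 (z = 2.76): the cylinder: section is a regular 8-gon, circumradius r=7 (area = (8/2)·7.000²·sin(360°/8) = 138.59 mm²); the cylinder at (7.5, -1) is absent (z outside [3, 20.5]); Taking the union: only the r=7 cylinder is present, so the union is just that shape — area = 138.59 mm². So its area = 138.59 mm². Layer 42 (z = 5.04): the cylinder is absent (z outside [0, 4.5]); the cylinder at (7.5, -1): section is a regular 8-gon, circumradius r=8.5 (area = (8/2)·8.500²·sin(360°/8) = 204.35 mm²); Taking the union: only the r=8.5 cylinder at (7.5, -1) is present, so the union is just that shape — area = 204.35 mm². So its area = 204.35 mm². Layer 42 is larger (204.35 vs 138.59 mm²).

layer 42 (z = 5.04 mm)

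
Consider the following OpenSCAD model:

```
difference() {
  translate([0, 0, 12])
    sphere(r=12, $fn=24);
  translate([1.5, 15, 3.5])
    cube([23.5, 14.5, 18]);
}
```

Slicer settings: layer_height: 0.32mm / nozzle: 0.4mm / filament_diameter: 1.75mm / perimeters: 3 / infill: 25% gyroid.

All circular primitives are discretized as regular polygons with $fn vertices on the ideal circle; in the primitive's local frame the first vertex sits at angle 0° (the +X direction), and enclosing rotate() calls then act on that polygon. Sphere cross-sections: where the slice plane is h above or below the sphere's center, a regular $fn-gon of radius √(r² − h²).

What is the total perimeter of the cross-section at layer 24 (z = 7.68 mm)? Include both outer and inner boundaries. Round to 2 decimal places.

At z = 7.68 mm: the r=12 sphere slices to a regular 24-gon of circumradius 11.195 (√(r²−h²) with h=4.32 from center) (perimeter = 2·24·11.195·sin(180°/24) = 70.14 mm); the 23.5×14.5 cube at (1.5, 15) contributes its full rectangle (perimeter 76.00 mm); Subtracting the remaining from the first: starting from the r=12 sphere, the 23.5×14.5 cube at (1.5, 15) misses the remaining region (no effect) — boundary = 70.14 mm. Overall, the cross-section is a single solid region. Total boundary length (outer) = 70.14 mm.

70.14 mm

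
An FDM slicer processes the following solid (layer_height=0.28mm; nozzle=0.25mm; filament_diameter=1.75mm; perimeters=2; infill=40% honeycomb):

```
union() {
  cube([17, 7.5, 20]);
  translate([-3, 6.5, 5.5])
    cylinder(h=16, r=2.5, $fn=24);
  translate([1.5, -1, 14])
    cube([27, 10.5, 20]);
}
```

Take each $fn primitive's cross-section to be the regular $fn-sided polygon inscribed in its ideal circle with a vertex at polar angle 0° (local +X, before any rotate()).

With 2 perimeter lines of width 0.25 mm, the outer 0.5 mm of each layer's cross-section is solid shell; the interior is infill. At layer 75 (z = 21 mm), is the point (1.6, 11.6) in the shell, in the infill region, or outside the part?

At z = 21 mm: the cube is absent (z outside [0, 20]); the cylinder at (-3, 6.5): section is a regular 24-gon, circumradius r=2.5; the cube at (1.5, -1) is present — its section is the full 27×10.5 rectangle; Merging all regions: the 2 present regions are separate (no shared area or edge), so areas and boundary lengths simply add and each stays a separate island — 2 connected regions. Overall, the cross-section has 2 separate islands. The nearest boundary edge runs (1.50, 9.50)→(28.50, 9.50); distance from the point to it = 2.10 mm. The point is not inside any of the regions above, so it lies outside the cross-section (2.10 mm from the nearest boundary).

outside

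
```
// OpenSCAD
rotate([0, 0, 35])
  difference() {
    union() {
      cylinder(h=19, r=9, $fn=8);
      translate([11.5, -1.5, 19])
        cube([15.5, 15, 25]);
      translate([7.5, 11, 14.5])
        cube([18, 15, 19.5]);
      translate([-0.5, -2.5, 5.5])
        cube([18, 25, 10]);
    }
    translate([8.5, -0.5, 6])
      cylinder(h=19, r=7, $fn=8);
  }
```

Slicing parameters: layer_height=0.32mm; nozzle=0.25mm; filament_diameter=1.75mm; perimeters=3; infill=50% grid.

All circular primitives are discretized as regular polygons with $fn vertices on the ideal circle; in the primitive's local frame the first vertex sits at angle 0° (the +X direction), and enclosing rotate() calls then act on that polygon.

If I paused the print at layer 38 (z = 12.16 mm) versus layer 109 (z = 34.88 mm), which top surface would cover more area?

Layer 38 (z = 12.16): the cylinder: section is a regular 8-gon, circumradius r=9 (area = (8/2)·9.000²·sin(360°/8) = 229.10 mm²); the cube at (11.5, -1.5) is not intersected at this z (z outside [19, 44]); the cube at (7.5, 11) is not intersected at this z (z outside [14.5, 34]); the cube at (-0.5, -2.5) (footprint 18×25) is included at this height (area 450.00 mm²); Taking the union: the regions partially overlap — summed areas 679.10 mm² minus the doubly-counted overlap 84.18 mm² gives 594.92 mm² — area = 594.92 mm²; the cylinder at (8.5, -0.5): section is a regular 8-gon, circumradius r=7 (area = (8/2)·7.000²·sin(360°/8) = 138.59 mm²); Subtracting the remaining from the first: starting from that combined region (594.92 mm²), the r=7 cylinder at (8.5, -0.5) partially overlaps it — only the 110.44 mm² overlap (of its 138.59 mm²) is removed, clipping the outline — area = 484.49 mm²; (rotated 35° about Z; rotation is an isometry so areas/perimeters/island counts are preserved). So its area = 484.49 mm². Layer 109 (z = 34.88): the cylinder is not intersected at this z (z outside [0, 19]); the cube at (11.5, -1.5) (footprint 15.5×15) is included at this height (area 232.50 mm²); the cube at (7.5, 11) is not intersected at this z (z outside [14.5, 34]); the cube at (-0.5, -2.5) is absent (z outside [5.5, 15.5]); Combining (union): only the 15.5×15 cube at (11.5, -1.5) is present, so the union is just that shape — area = 232.50 mm²; the cylinder at (8.5, -0.5) does not reach this height (z outside [6, 25]); After the difference (first − rest): none of the subtracted shapes is present at this height, so the result so far is unchanged — area = 232.50 mm²; (whole slice rotated 35° about Z — lengths, areas and connectivity unchanged). So its area = 232.50 mm². Layer 38 is larger (484.49 vs 232.50 mm²).

layer 38 (z = 12.16 mm)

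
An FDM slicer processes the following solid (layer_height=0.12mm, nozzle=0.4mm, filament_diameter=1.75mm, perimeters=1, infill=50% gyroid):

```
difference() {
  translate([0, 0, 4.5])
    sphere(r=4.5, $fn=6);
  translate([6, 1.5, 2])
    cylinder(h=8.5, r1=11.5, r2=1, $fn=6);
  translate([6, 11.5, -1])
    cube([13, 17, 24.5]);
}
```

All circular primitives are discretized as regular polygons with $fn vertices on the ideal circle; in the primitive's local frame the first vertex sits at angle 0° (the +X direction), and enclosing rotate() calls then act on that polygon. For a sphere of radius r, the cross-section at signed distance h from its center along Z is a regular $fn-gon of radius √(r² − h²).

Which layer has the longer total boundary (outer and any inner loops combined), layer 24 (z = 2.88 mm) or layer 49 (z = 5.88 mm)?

Layer 24 (z = 2.88): the r=4.5 sphere contributes a regular 6-gon of circumradius √(4.5²−1.62²) = 4.198 (perimeter = 2·6·4.198·sin(180°/6) = 25.19 mm); the cone at (6, 1.5) contributes a regular 6-gon of circumradius 10.413 (interpolated between r1=11.5 and r2=1 at t=0.104) (perimeter = 2·6·10.413·sin(180°/6) = 62.48 mm); the cube at (6, 11.5) is present — its section is the full 13×17 rectangle (perimeter 60.00 mm); Subtracting the remaining from the first: starting from the r=4.5 sphere, the cone at (6, 1.5) partially overlaps it — only the 43.24 mm² overlap (of its 281.71 mm²) is removed, clipping the outline; the 13×17 cube at (6, 11.5) misses the remaining region (no effect) — boundary = 10.35 mm. So its perimeter = 10.35 mm. Layer 49 (z = 5.88): the r=4.5 sphere contributes a regular 6-gon of circumradius √(4.5²−1.38²) = 4.283 (perimeter = 2·6·4.283·sin(180°/6) = 25.70 mm); the cone at (6, 1.5) contributes a regular 6-gon of circumradius 6.707 (interpolated between r1=11.5 and r2=1 at t=0.456) (perimeter = 2·6·6.707·sin(180°/6) = 40.24 mm); the cube at (6, 11.5) is present — its section is the full 13×17 rectangle (perimeter 60.00 mm); After the difference (first − rest): starting from the r=4.5 sphere, the cone at (6, 1.5) partially overlaps it — only the 19.85 mm² overlap (of its 116.87 mm²) is removed, clipping the outline; the 13×17 cube at (6, 11.5) misses the remaining region (no effect) — boundary = 24.13 mm. So its perimeter = 24.13 mm. Layer 49 is larger (24.13 vs 10.35 mm).

layer 49 (z = 5.88 mm)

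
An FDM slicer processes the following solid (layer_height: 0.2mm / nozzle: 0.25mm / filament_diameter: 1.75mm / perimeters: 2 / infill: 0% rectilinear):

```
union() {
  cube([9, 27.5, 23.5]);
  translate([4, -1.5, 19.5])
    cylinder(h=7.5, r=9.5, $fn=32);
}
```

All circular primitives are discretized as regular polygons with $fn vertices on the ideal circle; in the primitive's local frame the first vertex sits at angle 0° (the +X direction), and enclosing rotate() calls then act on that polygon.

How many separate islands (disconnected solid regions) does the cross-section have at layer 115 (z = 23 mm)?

1

At z = 23 mm: the 9×27.5 cube contributes its full rectangle; the cylinder at (4, -1.5): section is a regular 32-gon, circumradius r=9.5; Taking the union: the regions partially overlap (shared area 68.26 mm²), so overlapping operands fuse into one piece — 1 connected region. Overall, the cross-section is a single solid region. Island count = 1.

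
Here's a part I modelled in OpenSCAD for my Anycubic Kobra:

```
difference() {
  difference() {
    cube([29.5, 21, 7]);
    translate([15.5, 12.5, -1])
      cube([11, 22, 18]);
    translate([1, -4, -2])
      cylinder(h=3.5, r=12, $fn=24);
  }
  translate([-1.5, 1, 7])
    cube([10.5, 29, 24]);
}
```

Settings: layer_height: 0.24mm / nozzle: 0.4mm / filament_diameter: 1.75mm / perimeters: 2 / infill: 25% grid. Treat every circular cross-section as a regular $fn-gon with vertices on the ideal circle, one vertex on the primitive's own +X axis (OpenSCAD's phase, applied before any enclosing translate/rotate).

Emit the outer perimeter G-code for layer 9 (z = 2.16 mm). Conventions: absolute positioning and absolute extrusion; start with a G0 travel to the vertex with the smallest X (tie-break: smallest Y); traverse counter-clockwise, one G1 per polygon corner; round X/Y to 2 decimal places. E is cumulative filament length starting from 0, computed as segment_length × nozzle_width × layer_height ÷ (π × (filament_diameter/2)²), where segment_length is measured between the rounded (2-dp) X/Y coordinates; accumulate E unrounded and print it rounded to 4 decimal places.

At z = 2.16 mm: the cube (footprint 29.5×21) is included at this height; the cube at (15.5, 12.5) is present — its section is the full 11×22 rectangle; the cylinder at (1, -4) does not reach this height (z outside [-2, 1.5]); Taking the first minus the rest: starting from the 29.5×21 cube, the 11×22 cube at (15.5, 12.5) partially overlaps it — only the 93.50 mm² overlap (of its 242.00 mm²) is removed, clipping the outline — 1 connected region; the cube at (-1.5, 1) is not intersected at this z (z outside [7, 31]); Subtracting the remaining from the first: none of the subtracted shapes is present at this height, so that combined region is unchanged — 1 connected region. The outline is a single polygon with 8 vertices. Extrusion per mm of travel: 0.4 × 0.24 / (π × 0.875²) = 0.039912. Accumulating E over each segment gives final E = 4.7096.

G0 X0.00 Y0.00 Z2.16
G1 X29.50 Y0.00 E1.1774
G1 X29.50 Y21.00 E2.0156
G1 X26.50 Y21.00 E2.1353
G1 X26.50 Y12.50 E2.4746
G1 X15.50 Y12.50 E2.9136
G1 X15.50 Y21.00 E3.2528
G1 X0.00 Y21.00 E3.8715
G1 X0.00 Y0.00 E4.7096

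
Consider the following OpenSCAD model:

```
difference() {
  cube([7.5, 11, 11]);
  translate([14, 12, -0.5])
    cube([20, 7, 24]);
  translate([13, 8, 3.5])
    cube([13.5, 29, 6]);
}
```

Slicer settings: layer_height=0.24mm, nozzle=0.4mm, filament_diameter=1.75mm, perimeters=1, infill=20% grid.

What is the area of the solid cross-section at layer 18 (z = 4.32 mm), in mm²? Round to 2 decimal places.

At z = 4.32 mm: the 7.5×11 cube contributes its full rectangle (area 82.50 mm²); the cube at (14, 12) (footprint 20×7) is included at this height (area 140.00 mm²); the cube at (13, 8) is present — its section is the full 13.5×29 rectangle (area 391.50 mm²); Subtracting the remaining from the first: starting from the 7.5×11 cube (82.50 mm²), the 20×7 cube at (14, 12) misses the remaining region (no effect); the 13.5×29 cube at (13, 8) misses the remaining region (no effect) — area = 82.50 mm². Overall, the cross-section is a single solid region. Net area = 82.50 mm².

82.50 mm²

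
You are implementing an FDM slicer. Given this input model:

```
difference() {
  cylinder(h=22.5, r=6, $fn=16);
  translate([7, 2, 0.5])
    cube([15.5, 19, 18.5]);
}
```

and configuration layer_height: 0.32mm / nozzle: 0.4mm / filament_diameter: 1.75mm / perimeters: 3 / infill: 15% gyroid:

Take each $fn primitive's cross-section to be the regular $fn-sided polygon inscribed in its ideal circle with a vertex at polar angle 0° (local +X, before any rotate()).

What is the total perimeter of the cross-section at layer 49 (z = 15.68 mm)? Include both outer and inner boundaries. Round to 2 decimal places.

37.46 mm

At z = 15.68 mm: the r=6 cylinder contributes a regular 16-gon of circumradius 6 (perimeter = 2·16·6.000·sin(180°/16) = 37.46 mm); the cube at (7, 2) (footprint 15.5×19) is included at this height (perimeter 69.00 mm); Taking the first minus the rest: starting from the r=6 cylinder, the 15.5×19 cube at (7, 2) misses the remaining region (no effect) — boundary = 37.46 mm. Overall, the cross-section is a single solid region. Total boundary length (outer) = 37.46 mm.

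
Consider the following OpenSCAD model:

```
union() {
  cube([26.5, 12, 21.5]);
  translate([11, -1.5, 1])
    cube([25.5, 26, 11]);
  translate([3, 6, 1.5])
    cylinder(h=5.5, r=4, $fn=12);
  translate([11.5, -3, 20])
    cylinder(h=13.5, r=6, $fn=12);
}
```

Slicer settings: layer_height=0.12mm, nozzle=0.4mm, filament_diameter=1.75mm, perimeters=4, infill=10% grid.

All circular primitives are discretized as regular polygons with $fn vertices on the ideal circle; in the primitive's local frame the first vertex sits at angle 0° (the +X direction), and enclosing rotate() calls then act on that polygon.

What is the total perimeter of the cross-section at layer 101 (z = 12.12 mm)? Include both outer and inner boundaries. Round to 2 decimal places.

At z = 12.12 mm: the cube is present — its section is the full 26.5×12 rectangle (perimeter 77.00 mm); the cube at (11, -1.5) does not reach this height (z outside [1, 12]); the cylinder at (3, 6) does not reach this height (z outside [1.5, 7]); the cylinder at (11.5, -3) is not intersected at this z (z outside [20, 33.5]); Combining (union): only the 26.5×12 cube is present, so the union is just that shape — boundary = 77.00 mm. Overall, the cross-section is a single solid region. Total boundary length (outer) = 77.00 mm.

77.00 mm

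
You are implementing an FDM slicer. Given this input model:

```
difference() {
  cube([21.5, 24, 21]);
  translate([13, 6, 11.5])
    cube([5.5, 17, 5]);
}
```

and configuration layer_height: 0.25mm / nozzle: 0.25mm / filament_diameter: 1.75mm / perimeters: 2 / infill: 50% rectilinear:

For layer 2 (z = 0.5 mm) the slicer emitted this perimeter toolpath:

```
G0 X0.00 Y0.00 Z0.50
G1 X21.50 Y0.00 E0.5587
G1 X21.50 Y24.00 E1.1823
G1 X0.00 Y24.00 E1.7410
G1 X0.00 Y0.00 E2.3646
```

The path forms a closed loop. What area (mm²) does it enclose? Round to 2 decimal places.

Apply the shoelace formula to the sequence of (X, Y) vertices; enclosed area = 516.00 mm².

516.00 mm²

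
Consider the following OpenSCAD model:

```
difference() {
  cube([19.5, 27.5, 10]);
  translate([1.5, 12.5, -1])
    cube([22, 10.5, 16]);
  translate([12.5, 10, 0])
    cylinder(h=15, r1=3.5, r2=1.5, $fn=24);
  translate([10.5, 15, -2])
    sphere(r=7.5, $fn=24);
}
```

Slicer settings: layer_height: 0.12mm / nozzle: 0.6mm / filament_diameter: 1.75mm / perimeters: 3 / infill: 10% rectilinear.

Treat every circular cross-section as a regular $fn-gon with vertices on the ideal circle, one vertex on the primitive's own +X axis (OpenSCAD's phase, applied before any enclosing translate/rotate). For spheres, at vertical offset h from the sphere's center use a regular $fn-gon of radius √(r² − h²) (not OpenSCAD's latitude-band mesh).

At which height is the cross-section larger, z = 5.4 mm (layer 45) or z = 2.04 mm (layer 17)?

layer 45 (z = 5.4 mm)

Layer 45 (z = 5.4): the 19.5×27.5 cube contributes its full rectangle (area 536.25 mm²); the 22×10.5 cube at (1.5, 12.5) contributes its full rectangle (area 231.00 mm²); the cone at (12.5, 10): at t=0.360 of its height the radius interpolates to r₁+(r₂−r₁)t = 2.780, giving a regular 24-gon of that circumradius (area = (24/2)·2.780²·sin(360°/24) = 24.00 mm²); the r=7.5 sphere at (10.5, 15) slices to a regular 24-gon of circumradius 1.221 (√(r²−h²) with h=7.4 from center) (area = (24/2)·1.221²·sin(360°/24) = 4.63 mm²); Subtracting the remaining from the first: starting from the 19.5×27.5 cube (536.25 mm²), the 22×10.5 cube at (1.5, 12.5) partially overlaps it — only the 189.00 mm² overlap (of its 231.00 mm²) is removed, clipping the outline; the cone at (12.5, 10) partially overlaps it — only the 23.59 mm² overlap (of its 24.00 mm²) is removed, clipping the outline; the r=7.5 sphere at (10.5, 15) misses the remaining region (no effect) — area = 323.66 mm². So its area = 323.66 mm². Layer 17 (z = 2.04): the cube (footprint 19.5×27.5) is included at this height (area 536.25 mm²); the cube at (1.5, 12.5) is present — its section is the full 22×10.5 rectangle (area 231.00 mm²); the cone at (12.5, 10) contributes a regular 24-gon of circumradius 3.228 (interpolated between r1=3.5 and r2=1.5 at t=0.136) (area = (24/2)·3.228²·sin(360°/24) = 32.36 mm²); the r=7.5 sphere at (10.5, 15) contributes a regular 24-gon of circumradius √(7.5²−4.04²) = 6.319 (area = (24/2)·6.319²·sin(360°/24) = 124.01 mm²); After the difference (first − rest): starting from the 19.5×27.5 cube (536.25 mm²), the 22×10.5 cube at (1.5, 12.5) partially overlaps it — only the 189.00 mm² overlap (of its 231.00 mm²) is removed, clipping the outline; the cone at (12.5, 10) partially overlaps it — only the 30.41 mm² overlap (of its 32.36 mm²) is removed, clipping the outline; the r=7.5 sphere at (10.5, 15) partially overlaps it — only the 13.28 mm² overlap (of its 124.01 mm²) is removed, clipping the outline — area = 303.55 mm². So its area = 303.55 mm². Layer 45 is larger (323.66 vs 303.55 mm²).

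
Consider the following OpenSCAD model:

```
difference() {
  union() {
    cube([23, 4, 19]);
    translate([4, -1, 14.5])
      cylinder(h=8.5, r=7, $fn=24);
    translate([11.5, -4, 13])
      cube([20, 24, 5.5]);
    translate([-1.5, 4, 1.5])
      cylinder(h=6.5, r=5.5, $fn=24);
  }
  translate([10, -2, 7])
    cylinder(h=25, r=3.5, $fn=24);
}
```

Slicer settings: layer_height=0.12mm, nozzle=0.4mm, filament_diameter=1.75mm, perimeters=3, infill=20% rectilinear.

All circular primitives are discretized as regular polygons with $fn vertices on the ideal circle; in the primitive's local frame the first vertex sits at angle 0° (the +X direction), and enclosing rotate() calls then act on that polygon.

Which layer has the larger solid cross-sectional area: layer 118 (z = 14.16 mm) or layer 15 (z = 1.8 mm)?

Layer 118 (z = 14.16): the cube is present — its section is the full 23×4 rectangle (area 92.00 mm²); the cylinder at (4, -1) does not reach this height (z outside [14.5, 23]); the cube at (11.5, -4) (footprint 20×24) is included at this height (area 480.00 mm²); the cylinder at (-1.5, 4) does not reach this height (z outside [1.5, 8]); Combining (union): the regions partially overlap — summed areas 572.00 mm² minus the doubly-counted overlap 46.00 mm² gives 526.00 mm² — area = 526.00 mm²; the r=3.5 cylinder at (10, -2) gives a regular 24-gon of circumradius 3.5 (constant along its height) (area = (24/2)·3.500²·sin(360°/24) = 38.05 mm²); Taking the first minus the rest: starting from the result so far (526.00 mm²), the r=3.5 cylinder at (10, -2) partially overlaps it — only the 13.02 mm² overlap (of its 38.05 mm²) is removed, clipping the outline — area = 512.98 mm². So its area = 512.98 mm². Layer 15 (z = 1.8): the cube (footprint 23×4) is included at this height (area 92.00 mm²); the cylinder at (4, -1) is not intersected at this z (z outside [14.5, 23]); the cube at (11.5, -4) is not intersected at this z (z outside [13, 18.5]); the cylinder at (-1.5, 4): section is a regular 24-gon, circumradius r=5.5 (area = (24/2)·5.500²·sin(360°/24) = 93.95 mm²); Taking the union: the regions partially overlap — summed areas 185.95 mm² minus the doubly-counted overlap 13.73 mm² gives 172.22 mm² — area = 172.22 mm²; the cylinder at (10, -2) is not intersected at this z (z outside [7, 32]); After the difference (first − rest): none of the subtracted shapes is present at this height, so that combined region is unchanged — area = 172.22 mm². So its area = 172.22 mm². Layer 118 is larger (512.98 vs 172.22 mm²).

layer 118 (z = 14.16 mm)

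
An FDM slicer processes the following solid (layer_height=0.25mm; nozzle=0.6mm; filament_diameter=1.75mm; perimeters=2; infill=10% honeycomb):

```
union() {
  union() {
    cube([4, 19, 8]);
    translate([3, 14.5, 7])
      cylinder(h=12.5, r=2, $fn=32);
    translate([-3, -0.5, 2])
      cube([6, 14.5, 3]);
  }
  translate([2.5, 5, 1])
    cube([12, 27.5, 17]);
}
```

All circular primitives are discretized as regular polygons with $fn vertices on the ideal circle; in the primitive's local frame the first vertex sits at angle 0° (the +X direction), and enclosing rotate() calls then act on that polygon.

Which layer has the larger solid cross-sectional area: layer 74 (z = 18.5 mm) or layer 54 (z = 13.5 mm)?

layer 54 (z = 13.5 mm)

Layer 74 (z = 18.5): the cube is absent (z outside [0, 8]); the cylinder at (3, 14.5): section is a regular 32-gon, circumradius r=2 (area = (32/2)·2.000²·sin(360°/32) = 12.49 mm²); the cube at (-3, -0.5) is absent (z outside [2, 5]); Combining (union): only the r=2 cylinder at (3, 14.5) is present, so the union is just that shape — area = 12.49 mm²; the cube at (2.5, 5) is absent (z outside [1, 18]); Merging all regions: only that combined region is present, so the union is just that shape — area = 12.49 mm². So its area = 12.49 mm². Layer 54 (z = 13.5): the cube is absent (z outside [0, 8]); the cylinder at (3, 14.5): section is a regular 32-gon, circumradius r=2 (area = (32/2)·2.000²·sin(360°/32) = 12.49 mm²); the cube at (-3, -0.5) is absent (z outside [2, 5]); Merging all regions: only the r=2 cylinder at (3, 14.5) is present, so the union is just that shape — area = 12.49 mm²; the cube at (2.5, 5) (footprint 12×27.5) is included at this height (area 330.00 mm²); Taking the union: the regions partially overlap — summed areas 342.49 mm² minus the doubly-counted overlap 8.22 mm² gives 334.27 mm² — area = 334.27 mm². So its area = 334.27 mm². Layer 54 is larger (334.27 vs 12.49 mm²).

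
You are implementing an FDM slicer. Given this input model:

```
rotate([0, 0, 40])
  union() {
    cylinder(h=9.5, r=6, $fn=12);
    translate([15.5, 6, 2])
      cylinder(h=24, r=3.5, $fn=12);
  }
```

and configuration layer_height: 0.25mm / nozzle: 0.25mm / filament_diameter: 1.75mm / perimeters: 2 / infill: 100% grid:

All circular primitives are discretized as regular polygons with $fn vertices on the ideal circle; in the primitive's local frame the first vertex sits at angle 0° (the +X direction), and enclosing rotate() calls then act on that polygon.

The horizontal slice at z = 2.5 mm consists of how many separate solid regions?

At z = 2.5 mm: the r=6 cylinder contributes a regular 12-gon of circumradius 6; the r=3.5 cylinder at (15.5, 6) contributes a regular 12-gon of circumradius 3.5; Merging all regions: the 2 present regions are separate (no shared area or edge), so areas and boundary lengths simply add and each stays a separate island — 2 connected regions; (whole slice rotated 40° about Z — lengths, areas and connectivity unchanged). The result has 2 disconnected regions.

2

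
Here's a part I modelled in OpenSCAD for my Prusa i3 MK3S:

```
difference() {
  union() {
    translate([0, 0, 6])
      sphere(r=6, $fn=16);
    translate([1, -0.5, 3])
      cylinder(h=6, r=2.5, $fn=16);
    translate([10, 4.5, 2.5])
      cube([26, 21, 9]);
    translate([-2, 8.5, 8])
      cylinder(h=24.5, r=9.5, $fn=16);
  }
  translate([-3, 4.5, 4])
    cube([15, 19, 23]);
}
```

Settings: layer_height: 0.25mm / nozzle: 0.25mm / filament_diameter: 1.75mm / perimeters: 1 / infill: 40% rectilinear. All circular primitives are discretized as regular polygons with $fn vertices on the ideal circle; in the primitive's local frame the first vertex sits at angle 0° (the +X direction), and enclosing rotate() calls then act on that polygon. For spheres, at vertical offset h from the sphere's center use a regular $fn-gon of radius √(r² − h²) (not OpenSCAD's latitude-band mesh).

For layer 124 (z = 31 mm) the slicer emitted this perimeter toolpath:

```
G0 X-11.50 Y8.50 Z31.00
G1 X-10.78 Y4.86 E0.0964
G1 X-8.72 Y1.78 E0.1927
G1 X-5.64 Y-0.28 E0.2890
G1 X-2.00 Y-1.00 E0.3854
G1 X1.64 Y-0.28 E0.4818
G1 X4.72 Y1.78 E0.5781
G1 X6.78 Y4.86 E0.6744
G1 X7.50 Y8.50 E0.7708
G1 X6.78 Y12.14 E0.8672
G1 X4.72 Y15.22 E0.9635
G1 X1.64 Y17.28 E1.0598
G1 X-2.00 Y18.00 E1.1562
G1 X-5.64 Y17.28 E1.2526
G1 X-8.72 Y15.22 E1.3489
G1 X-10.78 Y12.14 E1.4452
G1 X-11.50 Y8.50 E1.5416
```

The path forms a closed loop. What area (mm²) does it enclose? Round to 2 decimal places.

276.48 mm²

Apply the shoelace formula to the sequence of (X, Y) vertices; enclosed area = 276.48 mm².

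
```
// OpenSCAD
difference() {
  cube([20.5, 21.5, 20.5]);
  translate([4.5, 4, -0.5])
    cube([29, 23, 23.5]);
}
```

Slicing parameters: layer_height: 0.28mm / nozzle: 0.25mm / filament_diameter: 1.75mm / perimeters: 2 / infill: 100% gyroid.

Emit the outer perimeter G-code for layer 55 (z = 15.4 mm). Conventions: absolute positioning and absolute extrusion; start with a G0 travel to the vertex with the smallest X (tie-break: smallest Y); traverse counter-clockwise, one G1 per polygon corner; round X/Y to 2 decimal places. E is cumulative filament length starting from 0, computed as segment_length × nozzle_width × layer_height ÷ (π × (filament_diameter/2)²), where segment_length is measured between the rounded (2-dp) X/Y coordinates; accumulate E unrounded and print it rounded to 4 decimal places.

G0 X0.00 Y0.00 Z15.40
G1 X20.50 Y0.00 E0.5966
G1 X20.50 Y4.00 E0.7130
G1 X4.50 Y4.00 E1.1787
G1 X4.50 Y21.50 E1.6880
G1 X0.00 Y21.50 E1.8189
G1 X0.00 Y0.00 E2.4446

At z = 15.4 mm: the 20.5×21.5 cube contributes its full rectangle; the cube at (4.5, 4) is present — its section is the full 29×23 rectangle; After the difference (first − rest): starting from the 20.5×21.5 cube, the 29×23 cube at (4.5, 4) partially overlaps it — only the 280.00 mm² overlap (of its 667.00 mm²) is removed, clipping the outline — 1 connected region. The outline is a single polygon with 6 vertices. Extrusion per mm of travel: 0.25 × 0.28 / (π × 0.875²) = 0.029103. Accumulating E over each segment gives final E = 2.4446.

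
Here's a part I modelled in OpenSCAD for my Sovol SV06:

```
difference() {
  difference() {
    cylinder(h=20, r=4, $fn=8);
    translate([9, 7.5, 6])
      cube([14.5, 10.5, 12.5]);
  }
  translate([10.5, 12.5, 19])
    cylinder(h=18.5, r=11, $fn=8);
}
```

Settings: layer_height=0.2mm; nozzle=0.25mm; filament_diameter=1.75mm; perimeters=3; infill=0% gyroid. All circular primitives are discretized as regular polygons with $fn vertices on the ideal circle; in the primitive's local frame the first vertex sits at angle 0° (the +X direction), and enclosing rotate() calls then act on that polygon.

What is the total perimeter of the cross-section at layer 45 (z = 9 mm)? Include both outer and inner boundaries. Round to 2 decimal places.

At z = 9 mm: the cylinder: section is a regular 8-gon, circumradius r=4 (perimeter = 2·8·4.000·sin(180°/8) = 24.49 mm); the cube at (9, 7.5) (footprint 14.5×10.5) is included at this height (perimeter 50.00 mm); Subtracting the remaining from the first: starting from the r=4 cylinder, the 14.5×10.5 cube at (9, 7.5) misses the remaining region (no effect) — boundary = 24.49 mm; the cylinder at (10.5, 12.5) does not reach this height (z outside [19, 37.5]); After the difference (first − rest): none of the subtracted shapes is present at this height, so that combined region is unchanged — boundary = 24.49 mm. Overall, the cross-section is a single solid region. Total boundary length (outer) = 24.49 mm.

24.49 mm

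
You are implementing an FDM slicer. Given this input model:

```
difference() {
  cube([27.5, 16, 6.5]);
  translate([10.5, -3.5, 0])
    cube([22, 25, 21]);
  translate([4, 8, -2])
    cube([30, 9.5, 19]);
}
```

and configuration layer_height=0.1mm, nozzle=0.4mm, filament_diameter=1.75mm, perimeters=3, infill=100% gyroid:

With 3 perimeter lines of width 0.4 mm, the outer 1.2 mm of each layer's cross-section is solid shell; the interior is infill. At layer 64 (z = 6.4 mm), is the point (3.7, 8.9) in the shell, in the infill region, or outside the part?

At z = 6.4 mm: the 27.5×16 cube contributes its full rectangle; the cube at (10.5, -3.5) (footprint 22×25) is included at this height; the cube at (4, 8) (footprint 30×9.5) is included at this height; Taking the first minus the rest: starting from the 27.5×16 cube, the 22×25 cube at (10.5, -3.5) partially overlaps it — only the 272.00 mm² overlap (of its 550.00 mm²) is removed, clipping the outline; the 30×9.5 cube at (4, 8) partially overlaps it — only the 52.00 mm² overlap (of its 285.00 mm²) is removed, clipping the outline — 1 connected region. Overall, the cross-section is a single solid region. The nearest boundary edge runs (4.00, 16.00)→(4.00, 8.00); distance from the point to it = 0.30 mm. The point is inside the cross-section, 0.30 mm from the nearest boundary — within the 1.2 mm shell band (3 × 0.4).

shell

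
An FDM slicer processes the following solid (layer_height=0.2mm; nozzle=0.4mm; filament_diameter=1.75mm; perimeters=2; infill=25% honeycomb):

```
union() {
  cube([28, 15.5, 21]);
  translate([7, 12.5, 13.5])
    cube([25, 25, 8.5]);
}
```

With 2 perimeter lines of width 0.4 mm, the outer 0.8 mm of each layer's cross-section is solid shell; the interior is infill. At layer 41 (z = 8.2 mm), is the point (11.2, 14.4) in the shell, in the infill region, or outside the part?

At z = 8.2 mm: the cube (footprint 28×15.5) is included at this height; the cube at (7, 12.5) does not reach this height (z outside [13.5, 22]); Taking the union: only the 28×15.5 cube is present, so the union is just that shape — 1 connected region. Overall, the cross-section is a single solid region. The nearest boundary edge runs (28.00, 15.50)→(0.00, 15.50); distance from the point to it = 1.10 mm. The point is inside the cross-section and 1.10 mm from the nearest boundary — more than the 0.8 mm shell width (2 × 0.4), so it's in the infill interior.

infill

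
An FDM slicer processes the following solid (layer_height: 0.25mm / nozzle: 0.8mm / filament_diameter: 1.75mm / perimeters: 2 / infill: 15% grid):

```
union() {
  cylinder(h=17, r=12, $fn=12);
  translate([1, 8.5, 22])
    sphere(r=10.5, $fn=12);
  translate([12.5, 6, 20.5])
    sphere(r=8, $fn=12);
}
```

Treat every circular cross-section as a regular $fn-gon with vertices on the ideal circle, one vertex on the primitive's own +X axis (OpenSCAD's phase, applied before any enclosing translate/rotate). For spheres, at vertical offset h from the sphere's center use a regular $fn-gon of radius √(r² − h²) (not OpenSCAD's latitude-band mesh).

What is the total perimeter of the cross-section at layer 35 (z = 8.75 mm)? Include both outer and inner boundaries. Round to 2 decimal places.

At z = 8.75 mm: the r=12 cylinder contributes a regular 12-gon of circumradius 12 (perimeter = 2·12·12.000·sin(180°/12) = 74.54 mm); the sphere at (1, 8.5) is not intersected at this z (|z−center|=13.250 > r=10.5); the sphere at (12.5, 6) does not reach this height (|z−center|=11.750 > r=8); Taking the union: only the r=12 cylinder is present, so the union is just that shape — boundary = 74.54 mm. Overall, the cross-section is a single solid region. Total boundary length (outer) = 74.54 mm.

74.54 mm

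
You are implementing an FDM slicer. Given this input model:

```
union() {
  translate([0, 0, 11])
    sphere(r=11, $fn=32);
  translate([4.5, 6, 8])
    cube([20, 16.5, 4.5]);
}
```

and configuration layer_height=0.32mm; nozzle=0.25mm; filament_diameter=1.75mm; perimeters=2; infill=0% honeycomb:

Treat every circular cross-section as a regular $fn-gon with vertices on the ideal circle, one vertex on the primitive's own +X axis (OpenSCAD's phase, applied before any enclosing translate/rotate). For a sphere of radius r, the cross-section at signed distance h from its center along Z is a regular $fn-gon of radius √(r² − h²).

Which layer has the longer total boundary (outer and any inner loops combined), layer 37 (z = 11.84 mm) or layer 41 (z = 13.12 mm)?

layer 37 (z = 11.84 mm)

Layer 37 (z = 11.84): the sphere: section is a regular 32-gon, circumradius = √(r²−h²) = √(11²−0.84²) = 10.968 (perimeter = 2·32·10.968·sin(180°/32) = 68.80 mm); the cube at (4.5, 6) (footprint 20×16.5) is included at this height (perimeter 73.00 mm); Merging all regions: the regions partially overlap (shared area 10.96 mm²), so the edge portions inside another operand are dropped and the merged outline is re-measured after clipping — boundary = 126.95 mm. So its perimeter = 126.95 mm. Layer 41 (z = 13.12): the r=11 sphere slices to a regular 32-gon of circumradius 10.794 (√(r²−h²) with h=2.12 from center) (perimeter = 2·32·10.794·sin(180°/32) = 67.71 mm); the cube at (4.5, 6) is absent (z outside [8, 12.5]); Combining (union): only the r=11 sphere is present, so the union is just that shape — boundary = 67.71 mm. So its perimeter = 67.71 mm. Layer 37 is larger (126.95 vs 67.71 mm).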